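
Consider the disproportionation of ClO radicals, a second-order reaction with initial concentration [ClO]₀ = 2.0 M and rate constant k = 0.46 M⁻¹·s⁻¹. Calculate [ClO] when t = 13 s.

0.1543 M

Step 1: For a second-order reaction: 1/[ClO] = 1/[ClO]₀ + kt
Step 2: 1/[ClO] = 1/2.0 + 0.46 × 13
Step 3: 1/[ClO] = 0.5 + 5.98 = 6.48
Step 4: [ClO] = 1/6.48 = 0.1543 M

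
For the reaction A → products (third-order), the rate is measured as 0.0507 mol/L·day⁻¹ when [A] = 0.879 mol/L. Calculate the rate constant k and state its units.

0.07465 (mol/L)⁻²·day⁻¹

Step 1: rate = k[A]^3, so k = rate / [A]^3.
Step 2: k = 0.0507 / (0.879)^3 = 0.0507 / 0.6792.
Step 3: k = 0.07465 (mol/L)⁻²·day⁻¹.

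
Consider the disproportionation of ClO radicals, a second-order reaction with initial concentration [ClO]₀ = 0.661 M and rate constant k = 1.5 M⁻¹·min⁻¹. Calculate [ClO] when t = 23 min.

0.02777 M

Step 1: For a second-order reaction: 1/[ClO] = 1/[ClO]₀ + kt
Step 2: 1/[ClO] = 1/0.661 + 1.5 × 23
Step 3: 1/[ClO] = 1.513 + 34.5 = 36.01
Step 4: [ClO] = 1/36.01 = 0.02777 M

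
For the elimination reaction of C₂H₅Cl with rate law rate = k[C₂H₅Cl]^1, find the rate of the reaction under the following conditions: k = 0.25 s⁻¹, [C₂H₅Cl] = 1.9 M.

0.475 M/s

Step 1: Identify the rate law: rate = k[C₂H₅Cl]^1
Step 2: Substitute values: rate = 0.25 × (1.9)^1
Step 3: Calculate: rate = 0.25 × 1.9 = 0.475 M/s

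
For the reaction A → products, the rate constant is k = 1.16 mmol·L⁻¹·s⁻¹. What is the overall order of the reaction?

zeroth order (0)

Step 1: The units of k for an nth-order reaction are (concentration)^(1-n)·(time)⁻¹.
Step 2: Here k has units mmol·L⁻¹·s⁻¹, so the concentration exponent is 1.
Step 3: 1 - n = 1 ⇒ n = 0. The reaction is zeroth order.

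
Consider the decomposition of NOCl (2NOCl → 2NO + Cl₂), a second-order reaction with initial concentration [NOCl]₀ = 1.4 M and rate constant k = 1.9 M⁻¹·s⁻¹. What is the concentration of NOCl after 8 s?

0.06284 M

Step 1: For a second-order reaction: 1/[NOCl] = 1/[NOCl]₀ + kt
Step 2: 1/[NOCl] = 1/1.4 + 1.9 × 8
Step 3: 1/[NOCl] = 0.7143 + 15.2 = 15.91
Step 4: [NOCl] = 1/15.91 = 0.06284 M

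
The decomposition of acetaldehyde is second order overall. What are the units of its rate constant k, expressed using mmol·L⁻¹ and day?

(mmol·L⁻¹)⁻¹·day⁻¹

Step 1: For overall order n, rate = k × (concentration)^n.
Step 2: Rate has units mmol·L⁻¹·day⁻¹; concentration term has units (mmol·L⁻¹)^2.
Step 3: k = rate / (concentration)^n, so units of k = (mmol·L⁻¹)^(1-2)·day⁻¹ = (mmol·L⁻¹)⁻¹·day⁻¹.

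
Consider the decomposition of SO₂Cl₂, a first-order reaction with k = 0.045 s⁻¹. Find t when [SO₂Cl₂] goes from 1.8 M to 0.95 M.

14.2 s

Step 1: For first-order: t = ln([SO₂Cl₂]₀/[SO₂Cl₂])/k
Step 2: t = ln(1.8/0.95)/0.045
Step 3: t = ln(1.895)/0.045
Step 4: t = 0.6391/0.045 = 14.2 s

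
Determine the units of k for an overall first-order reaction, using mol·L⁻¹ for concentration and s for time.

s⁻¹

Step 1: For overall order n, rate = k × (concentration)^n.
Step 2: Rate has units mol·L⁻¹·s⁻¹; concentration term has units (mol·L⁻¹)^1.
Step 3: k = rate / (concentration)^n, so units of k = (mol·L⁻¹)^(1-1)·s⁻¹ = s⁻¹.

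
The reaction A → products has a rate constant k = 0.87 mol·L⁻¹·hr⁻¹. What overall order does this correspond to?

zeroth order (0)

Step 1: The units of k for an nth-order reaction are (concentration)^(1-n)·(time)⁻¹.
Step 2: Here k has units mol·L⁻¹·hr⁻¹, so the concentration exponent is 1.
Step 3: 1 - n = 1 ⇒ n = 0. The reaction is zeroth order.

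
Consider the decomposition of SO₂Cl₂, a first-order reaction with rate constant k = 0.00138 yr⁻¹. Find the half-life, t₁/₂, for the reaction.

502.3 yr

Step 1: For a first-order reaction, t₁/₂ = ln(2)/k
Step 2: t₁/₂ = ln(2)/0.00138
Step 3: t₁/₂ = 0.6931/0.00138 = 502.3 yr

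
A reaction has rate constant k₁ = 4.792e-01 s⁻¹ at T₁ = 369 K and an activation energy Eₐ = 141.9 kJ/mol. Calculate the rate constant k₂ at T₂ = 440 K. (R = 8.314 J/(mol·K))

8.355e+02 s⁻¹

Step 1: Use the two-temperature Arrhenius form: ln(k₂/k₁) = -Eₐ/R × (1/T₂ - 1/T₁)
Step 2: Convert Eₐ to J/mol: 141.9 kJ/mol = 141900 J/mol
Step 3: 1/T₂ - 1/T₁ = 1/440 - 1/369 = -4.372998e-04 K⁻¹
Step 4: ln(k₂/k₁) = -141900/8.314 × -4.372998e-04 = 7.46366
Step 5: k₂ = k₁ × exp(7.46366) = 4.792e-01 × 1.74352e+03 = 8.355e+02 s⁻¹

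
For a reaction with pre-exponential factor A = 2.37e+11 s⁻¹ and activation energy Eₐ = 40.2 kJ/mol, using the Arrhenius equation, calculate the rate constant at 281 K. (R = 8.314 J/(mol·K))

7.98e+03 s⁻¹

Step 1: Use the Arrhenius equation: k = A × exp(-Eₐ/RT)
Step 2: Convert Eₐ to J/mol: 40.2 kJ/mol = 40200 J/mol
Step 3: Calculate the exponent: -Eₐ/(RT) = -40200/(8.314 × 281) = -17.20718
Step 4: k = 2.37e+11 × exp(-17.20718)
Step 5: k = 2.37e+11 × 3.36524e-08 = 7.9756e+03 s⁻¹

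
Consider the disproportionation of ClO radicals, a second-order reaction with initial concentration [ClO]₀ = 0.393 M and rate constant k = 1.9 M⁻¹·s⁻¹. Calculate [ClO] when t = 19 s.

0.02588 M

Step 1: For a second-order reaction: 1/[ClO] = 1/[ClO]₀ + kt
Step 2: 1/[ClO] = 1/0.393 + 1.9 × 19
Step 3: 1/[ClO] = 2.545 + 36.1 = 38.64
Step 4: [ClO] = 1/38.64 = 0.02588 M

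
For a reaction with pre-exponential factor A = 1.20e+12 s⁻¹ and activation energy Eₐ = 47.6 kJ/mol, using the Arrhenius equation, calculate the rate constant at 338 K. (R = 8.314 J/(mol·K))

5.28e+04 s⁻¹

Step 1: Use the Arrhenius equation: k = A × exp(-Eₐ/RT)
Step 2: Convert Eₐ to J/mol: 47.6 kJ/mol = 47600 J/mol
Step 3: Calculate the exponent: -Eₐ/(RT) = -47600/(8.314 × 338) = -16.93871
Step 4: k = 1.20e+12 × exp(-16.93871)
Step 5: k = 1.20e+12 × 4.40161e-08 = 5.2819e+04 s⁻¹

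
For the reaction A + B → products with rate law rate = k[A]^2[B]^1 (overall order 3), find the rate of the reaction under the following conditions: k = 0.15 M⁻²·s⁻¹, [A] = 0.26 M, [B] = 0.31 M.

0.003143 M/s

Step 1: The rate law is rate = k[A]^2[B]^1, overall order = 2+1 = 3
Step 2: Substitute values: rate = 0.15 × (0.26)^2 × (0.31)^1
Step 3: rate = 0.15 × 0.0676 × 0.31 = 0.0031434 M/s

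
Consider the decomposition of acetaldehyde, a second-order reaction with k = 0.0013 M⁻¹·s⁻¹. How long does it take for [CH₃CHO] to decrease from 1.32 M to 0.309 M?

1907 s

Step 1: For second-order: t = (1/[CH₃CHO] - 1/[CH₃CHO]₀)/k
Step 2: t = (1/0.309 - 1/1.32)/0.0013
Step 3: t = (3.236 - 0.7576)/0.0013
Step 4: t = 2.479/0.0013 = 1907 s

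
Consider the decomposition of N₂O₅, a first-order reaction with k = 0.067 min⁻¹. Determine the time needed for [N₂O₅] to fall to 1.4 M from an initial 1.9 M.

4.558 min

Step 1: For first-order: t = ln([N₂O₅]₀/[N₂O₅])/k
Step 2: t = ln(1.9/1.4)/0.067
Step 3: t = ln(1.357)/0.067
Step 4: t = 0.3054/0.067 = 4.558 min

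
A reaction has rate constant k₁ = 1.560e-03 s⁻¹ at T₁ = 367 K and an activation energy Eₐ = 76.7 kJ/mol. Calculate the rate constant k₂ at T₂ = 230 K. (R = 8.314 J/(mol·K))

4.902e-10 s⁻¹

Step 1: Use the two-temperature Arrhenius form: ln(k₂/k₁) = -Eₐ/R × (1/T₂ - 1/T₁)
Step 2: Convert Eₐ to J/mol: 76.7 kJ/mol = 76700 J/mol
Step 3: 1/T₂ - 1/T₁ = 1/230 - 1/367 = 1.623030e-03 K⁻¹
Step 4: ln(k₂/k₁) = -76700/8.314 × 1.623030e-03 = -14.97311
Step 5: k₂ = k₁ × exp(-14.97311) = 1.560e-03 × 3.14240e-07 = 4.902e-10 s⁻¹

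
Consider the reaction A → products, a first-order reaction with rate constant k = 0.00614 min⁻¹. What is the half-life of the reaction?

112.9 min

Step 1: For a first-order reaction, t₁/₂ = ln(2)/k
Step 2: t₁/₂ = ln(2)/0.00614
Step 3: t₁/₂ = 0.6931/0.00614 = 112.9 min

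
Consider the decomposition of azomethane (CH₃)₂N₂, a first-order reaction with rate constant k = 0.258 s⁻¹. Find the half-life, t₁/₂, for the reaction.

2.687 s

Step 1: For a first-order reaction, t₁/₂ = ln(2)/k
Step 2: t₁/₂ = ln(2)/0.258
Step 3: t₁/₂ = 0.6931/0.258 = 2.687 s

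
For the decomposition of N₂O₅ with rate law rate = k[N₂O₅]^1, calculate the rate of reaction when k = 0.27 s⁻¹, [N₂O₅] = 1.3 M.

0.351 M/s

Step 1: Identify the rate law: rate = k[N₂O₅]^1
Step 2: Substitute values: rate = 0.27 × (1.3)^1
Step 3: Calculate: rate = 0.27 × 1.3 = 0.351 M/s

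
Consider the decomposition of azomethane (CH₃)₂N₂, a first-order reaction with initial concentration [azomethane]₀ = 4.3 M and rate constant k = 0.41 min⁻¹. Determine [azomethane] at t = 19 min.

0.00178 M

Step 1: For a first-order reaction: [azomethane] = [azomethane]₀ × e^(-kt)
Step 2: [azomethane] = 4.3 × e^(-0.41 × 19)
Step 3: [azomethane] = 4.3 × e^(-7.79)
Step 4: [azomethane] = 4.3 × 0.000413853 = 0.00178 M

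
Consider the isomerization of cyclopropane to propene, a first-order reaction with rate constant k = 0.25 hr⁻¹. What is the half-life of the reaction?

2.773 hr

Step 1: For a first-order reaction, t₁/₂ = ln(2)/k
Step 2: t₁/₂ = ln(2)/0.25
Step 3: t₁/₂ = 0.6931/0.25 = 2.773 hr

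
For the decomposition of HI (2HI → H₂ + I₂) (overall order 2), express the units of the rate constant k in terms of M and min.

M⁻¹·min⁻¹

Step 1: For overall order n, rate = k × (concentration)^n.
Step 2: Rate has units M·min⁻¹; concentration term has units M^2.
Step 3: k = rate / (concentration)^n, so units of k = M^(1-2)·min⁻¹ = M⁻¹·min⁻¹.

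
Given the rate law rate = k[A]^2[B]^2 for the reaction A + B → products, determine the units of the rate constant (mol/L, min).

(mol/L)⁻³·min⁻¹

Step 1: Overall order = 2 + 2 = 4.
Step 2: rate has units mol/L·min⁻¹; [A]^2[B]^2 has units (mol/L)^4.
Step 3: k = rate/([A]^2[B]^2), so units of k = (mol/L)^(1-4)·min⁻¹ = (mol/L)⁻³·min⁻¹.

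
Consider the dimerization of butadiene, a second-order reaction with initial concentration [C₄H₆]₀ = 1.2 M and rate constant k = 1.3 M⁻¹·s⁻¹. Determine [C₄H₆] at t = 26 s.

0.02887 M

Step 1: For a second-order reaction: 1/[C₄H₆] = 1/[C₄H₆]₀ + kt
Step 2: 1/[C₄H₆] = 1/1.2 + 1.3 × 26
Step 3: 1/[C₄H₆] = 0.8333 + 33.8 = 34.63
Step 4: [C₄H₆] = 1/34.63 = 0.02887 M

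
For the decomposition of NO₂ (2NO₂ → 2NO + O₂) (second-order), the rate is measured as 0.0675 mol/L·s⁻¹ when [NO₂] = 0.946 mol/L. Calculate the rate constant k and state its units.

0.07543 (mol/L)⁻¹·s⁻¹

Step 1: rate = k[NO₂]^2, so k = rate / [NO₂]^2.
Step 2: k = 0.0675 / (0.946)^2 = 0.0675 / 0.8949.
Step 3: k = 0.07543 (mol/L)⁻¹·s⁻¹.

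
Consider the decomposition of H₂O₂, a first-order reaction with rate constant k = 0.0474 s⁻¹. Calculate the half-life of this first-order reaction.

14.62 s

Step 1: For a first-order reaction, t₁/₂ = ln(2)/k
Step 2: t₁/₂ = ln(2)/0.0474
Step 3: t₁/₂ = 0.6931/0.0474 = 14.62 s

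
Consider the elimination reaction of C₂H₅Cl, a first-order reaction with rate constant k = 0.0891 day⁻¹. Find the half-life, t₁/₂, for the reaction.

7.779 day

Step 1: For a first-order reaction, t₁/₂ = ln(2)/k
Step 2: t₁/₂ = ln(2)/0.0891
Step 3: t₁/₂ = 0.6931/0.0891 = 7.779 day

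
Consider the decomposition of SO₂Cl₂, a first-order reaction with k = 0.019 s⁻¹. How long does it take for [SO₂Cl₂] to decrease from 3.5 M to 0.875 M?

72.96 s

Step 1: For first-order: t = ln([SO₂Cl₂]₀/[SO₂Cl₂])/k
Step 2: t = ln(3.5/0.875)/0.019
Step 3: t = ln(4)/0.019
Step 4: t = 1.386/0.019 = 72.96 s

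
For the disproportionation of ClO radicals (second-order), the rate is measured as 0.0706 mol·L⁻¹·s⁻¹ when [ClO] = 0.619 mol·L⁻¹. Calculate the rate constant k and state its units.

0.1843 (mol·L⁻¹)⁻¹·s⁻¹

Step 1: rate = k[ClO]^2, so k = rate / [ClO]^2.
Step 2: k = 0.0706 / (0.619)^2 = 0.0706 / 0.3832.
Step 3: k = 0.1843 (mol·L⁻¹)⁻¹·s⁻¹.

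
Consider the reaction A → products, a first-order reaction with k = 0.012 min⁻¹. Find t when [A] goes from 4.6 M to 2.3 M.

57.76 min

Step 1: For first-order: t = ln([A]₀/[A])/k
Step 2: t = ln(4.6/2.3)/0.012
Step 3: t = ln(2)/0.012
Step 4: t = 0.6931/0.012 = 57.76 min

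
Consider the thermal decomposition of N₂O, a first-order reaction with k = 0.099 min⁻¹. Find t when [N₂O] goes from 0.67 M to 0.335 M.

7.001 min

Step 1: For first-order: t = ln([N₂O]₀/[N₂O])/k
Step 2: t = ln(0.67/0.335)/0.099
Step 3: t = ln(2)/0.099
Step 4: t = 0.6931/0.099 = 7.001 min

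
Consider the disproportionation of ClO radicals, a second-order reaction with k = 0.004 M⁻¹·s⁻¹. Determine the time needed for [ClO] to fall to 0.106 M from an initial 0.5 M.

1858 s

Step 1: For second-order: t = (1/[ClO] - 1/[ClO]₀)/k
Step 2: t = (1/0.106 - 1/0.5)/0.004
Step 3: t = (9.434 - 2)/0.004
Step 4: t = 7.434/0.004 = 1858 s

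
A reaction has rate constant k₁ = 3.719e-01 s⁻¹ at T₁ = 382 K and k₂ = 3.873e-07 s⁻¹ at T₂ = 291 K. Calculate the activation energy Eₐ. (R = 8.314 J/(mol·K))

139.9 kJ/mol

Step 1: Use the two-temperature Arrhenius form: ln(k₂/k₁) = -Eₐ/R × (1/T₂ - 1/T₁)
Step 2: ln(k₂/k₁) = ln(3.873e-07/3.719e-01) = ln(1.04141e-06) = -13.7749
Step 3: 1/T₂ - 1/T₁ = 1/291 - 1/382 = 8.186251e-04 K⁻¹
Step 4: Eₐ = -R × ln(k₂/k₁) / (1/T₂ - 1/T₁) = -8.314 × -13.7749 / 8.186251e-04
Step 5: Eₐ = 1.3990e+05 J/mol = 139.9 kJ/mol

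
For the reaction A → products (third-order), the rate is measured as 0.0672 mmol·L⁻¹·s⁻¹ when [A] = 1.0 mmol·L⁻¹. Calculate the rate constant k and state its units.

0.0672 (mmol·L⁻¹)⁻²·s⁻¹

Step 1: rate = k[A]^3, so k = rate / [A]^3.
Step 2: k = 0.0672 / (1.0)^3 = 0.0672 / 1.
Step 3: k = 0.0672 (mmol·L⁻¹)⁻²·s⁻¹.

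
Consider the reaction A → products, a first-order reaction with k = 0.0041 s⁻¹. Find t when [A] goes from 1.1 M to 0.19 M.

428.3 s

Step 1: For first-order: t = ln([A]₀/[A])/k
Step 2: t = ln(1.1/0.19)/0.0041
Step 3: t = ln(5.789)/0.0041
Step 4: t = 1.756/0.0041 = 428.3 s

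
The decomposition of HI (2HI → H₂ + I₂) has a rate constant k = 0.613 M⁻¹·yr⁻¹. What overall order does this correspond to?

second order (2)

Step 1: The units of k for an nth-order reaction are (concentration)^(1-n)·(time)⁻¹.
Step 2: Here k has units M⁻¹·yr⁻¹, so the concentration exponent is -1.
Step 3: 1 - n = -1 ⇒ n = 2. The reaction is second order.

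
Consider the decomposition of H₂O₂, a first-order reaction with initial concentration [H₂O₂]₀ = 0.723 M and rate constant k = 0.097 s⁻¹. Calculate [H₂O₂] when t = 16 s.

0.1531 M

Step 1: For a first-order reaction: [H₂O₂] = [H₂O₂]₀ × e^(-kt)
Step 2: [H₂O₂] = 0.723 × e^(-0.097 × 16)
Step 3: [H₂O₂] = 0.723 × e^(-1.552)
Step 4: [H₂O₂] = 0.723 × 0.211824 = 0.1531 M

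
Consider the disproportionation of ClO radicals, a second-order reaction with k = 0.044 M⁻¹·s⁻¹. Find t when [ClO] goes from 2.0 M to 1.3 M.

6.119 s

Step 1: For second-order: t = (1/[ClO] - 1/[ClO]₀)/k
Step 2: t = (1/1.3 - 1/2.0)/0.044
Step 3: t = (0.7692 - 0.5)/0.044
Step 4: t = 0.2692/0.044 = 6.119 s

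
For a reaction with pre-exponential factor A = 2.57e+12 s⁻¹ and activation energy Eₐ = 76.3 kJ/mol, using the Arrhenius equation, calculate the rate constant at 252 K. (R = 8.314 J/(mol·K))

3.93e-04 s⁻¹

Step 1: Use the Arrhenius equation: k = A × exp(-Eₐ/RT)
Step 2: Convert Eₐ to J/mol: 76.3 kJ/mol = 76300 J/mol
Step 3: Calculate the exponent: -Eₐ/(RT) = -76300/(8.314 × 252) = -36.41782
Step 4: k = 2.57e+12 × exp(-36.41782)
Step 5: k = 2.57e+12 × 1.52736e-16 = 3.9253e-04 s⁻¹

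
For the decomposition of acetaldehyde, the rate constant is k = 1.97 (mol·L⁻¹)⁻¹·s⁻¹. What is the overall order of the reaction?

second order (2)

Step 1: The units of k for an nth-order reaction are (concentration)^(1-n)·(time)⁻¹.
Step 2: Here k has units (mol·L⁻¹)⁻¹·s⁻¹, so the concentration exponent is -1.
Step 3: 1 - n = -1 ⇒ n = 2. The reaction is second order.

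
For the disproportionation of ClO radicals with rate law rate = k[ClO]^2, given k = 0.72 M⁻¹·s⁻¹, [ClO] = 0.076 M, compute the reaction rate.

0.004159 M/s

Step 1: Identify the rate law: rate = k[ClO]^2
Step 2: Substitute values: rate = 0.72 × (0.076)^2
Step 3: Calculate: rate = 0.72 × 0.005776 = 0.00415872 M/s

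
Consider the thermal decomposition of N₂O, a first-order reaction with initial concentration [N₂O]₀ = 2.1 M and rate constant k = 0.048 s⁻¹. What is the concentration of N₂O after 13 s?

1.125 M

Step 1: For a first-order reaction: [N₂O] = [N₂O]₀ × e^(-kt)
Step 2: [N₂O] = 2.1 × e^(-0.048 × 13)
Step 3: [N₂O] = 2.1 × e^(-0.624)
Step 4: [N₂O] = 2.1 × 0.535797 = 1.125 M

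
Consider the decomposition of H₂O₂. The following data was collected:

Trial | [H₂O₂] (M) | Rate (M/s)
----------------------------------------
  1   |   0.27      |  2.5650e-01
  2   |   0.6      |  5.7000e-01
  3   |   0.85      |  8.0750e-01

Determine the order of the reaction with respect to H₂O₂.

first order (1)

Step 1: Compare trials to find order n where rate₂/rate₁ = ([H₂O₂]₂/[H₂O₂]₁)^n
Step 2: rate₂/rate₁ = 5.7000e-01/2.5650e-01 = 2.222
Step 3: [H₂O₂]₂/[H₂O₂]₁ = 0.6/0.27 = 2.222
Step 4: n = ln(2.222)/ln(2.222) = 1.00 ≈ 1
Step 5: The reaction is first order in H₂O₂.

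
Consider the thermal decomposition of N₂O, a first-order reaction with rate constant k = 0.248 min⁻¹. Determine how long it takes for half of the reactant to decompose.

2.795 min

Step 1: For a first-order reaction, t₁/₂ = ln(2)/k
Step 2: t₁/₂ = ln(2)/0.248
Step 3: t₁/₂ = 0.6931/0.248 = 2.795 min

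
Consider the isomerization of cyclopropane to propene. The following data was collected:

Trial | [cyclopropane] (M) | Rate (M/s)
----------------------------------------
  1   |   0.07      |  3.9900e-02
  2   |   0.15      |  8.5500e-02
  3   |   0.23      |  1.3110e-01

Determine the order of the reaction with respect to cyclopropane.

first order (1)

Step 1: Compare trials to find order n where rate₂/rate₁ = ([cyclopropane]₂/[cyclopropane]₁)^n
Step 2: rate₂/rate₁ = 8.5500e-02/3.9900e-02 = 2.143
Step 3: [cyclopropane]₂/[cyclopropane]₁ = 0.15/0.07 = 2.143
Step 4: n = ln(2.143)/ln(2.143) = 1.00 ≈ 1
Step 5: The reaction is first order in cyclopropane.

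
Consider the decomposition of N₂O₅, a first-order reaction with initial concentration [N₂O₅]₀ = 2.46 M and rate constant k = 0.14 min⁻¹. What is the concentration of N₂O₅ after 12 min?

0.4585 M

Step 1: For a first-order reaction: [N₂O₅] = [N₂O₅]₀ × e^(-kt)
Step 2: [N₂O₅] = 2.46 × e^(-0.14 × 12)
Step 3: [N₂O₅] = 2.46 × e^(-1.68)
Step 4: [N₂O₅] = 2.46 × 0.186374 = 0.4585 M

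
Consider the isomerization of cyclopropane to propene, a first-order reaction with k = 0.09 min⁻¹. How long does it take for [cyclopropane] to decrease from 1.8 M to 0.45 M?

15.4 min

Step 1: For first-order: t = ln([cyclopropane]₀/[cyclopropane])/k
Step 2: t = ln(1.8/0.45)/0.09
Step 3: t = ln(4)/0.09
Step 4: t = 1.386/0.09 = 15.4 min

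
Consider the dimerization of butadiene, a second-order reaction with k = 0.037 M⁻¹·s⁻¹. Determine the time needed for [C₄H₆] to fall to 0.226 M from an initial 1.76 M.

104.2 s

Step 1: For second-order: t = (1/[C₄H₆] - 1/[C₄H₆]₀)/k
Step 2: t = (1/0.226 - 1/1.76)/0.037
Step 3: t = (4.425 - 0.5682)/0.037
Step 4: t = 3.857/0.037 = 104.2 s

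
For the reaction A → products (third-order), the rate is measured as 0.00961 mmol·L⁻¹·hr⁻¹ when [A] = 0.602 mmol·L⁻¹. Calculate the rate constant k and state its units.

0.04405 (mmol·L⁻¹)⁻²·hr⁻¹

Step 1: rate = k[A]^3, so k = rate / [A]^3.
Step 2: k = 0.00961 / (0.602)^3 = 0.00961 / 0.2182.
Step 3: k = 0.04405 (mmol·L⁻¹)⁻²·hr⁻¹.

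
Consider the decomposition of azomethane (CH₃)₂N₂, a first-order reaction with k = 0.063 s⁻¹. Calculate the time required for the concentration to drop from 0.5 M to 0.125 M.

22 s

Step 1: For first-order: t = ln([azomethane]₀/[azomethane])/k
Step 2: t = ln(0.5/0.125)/0.063
Step 3: t = ln(4)/0.063
Step 4: t = 1.386/0.063 = 22 s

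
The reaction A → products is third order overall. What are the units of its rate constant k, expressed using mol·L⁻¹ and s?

(mol·L⁻¹)⁻²·s⁻¹

Step 1: For overall order n, rate = k × (concentration)^n.
Step 2: Rate has units mol·L⁻¹·s⁻¹; concentration term has units (mol·L⁻¹)^3.
Step 3: k = rate / (concentration)^n, so units of k = (mol·L⁻¹)^(1-3)·s⁻¹ = (mol·L⁻¹)⁻²·s⁻¹.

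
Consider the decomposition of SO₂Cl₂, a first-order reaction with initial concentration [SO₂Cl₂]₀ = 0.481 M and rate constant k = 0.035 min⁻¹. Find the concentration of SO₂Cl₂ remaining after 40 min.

0.1186 M

Step 1: For a first-order reaction: [SO₂Cl₂] = [SO₂Cl₂]₀ × e^(-kt)
Step 2: [SO₂Cl₂] = 0.481 × e^(-0.035 × 40)
Step 3: [SO₂Cl₂] = 0.481 × e^(-1.4)
Step 4: [SO₂Cl₂] = 0.481 × 0.246597 = 0.1186 M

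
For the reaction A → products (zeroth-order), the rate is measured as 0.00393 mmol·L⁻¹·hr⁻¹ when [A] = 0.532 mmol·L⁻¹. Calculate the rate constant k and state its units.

0.00393 mmol·L⁻¹·hr⁻¹

Step 1: For a zeroth-order reaction, rate = k (independent of concentration).
Step 2: k = rate = 0.00393 mmol·L⁻¹·hr⁻¹.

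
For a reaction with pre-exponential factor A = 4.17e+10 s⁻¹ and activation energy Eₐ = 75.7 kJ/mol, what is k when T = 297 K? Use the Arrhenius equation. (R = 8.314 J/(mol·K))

2.02e-03 s⁻¹

Step 1: Use the Arrhenius equation: k = A × exp(-Eₐ/RT)
Step 2: Convert Eₐ to J/mol: 75.7 kJ/mol = 75700 J/mol
Step 3: Calculate the exponent: -Eₐ/(RT) = -75700/(8.314 × 297) = -30.65698
Step 4: k = 4.17e+10 × exp(-30.65698)
Step 5: k = 4.17e+10 × 4.85113e-14 = 2.0229e-03 s⁻¹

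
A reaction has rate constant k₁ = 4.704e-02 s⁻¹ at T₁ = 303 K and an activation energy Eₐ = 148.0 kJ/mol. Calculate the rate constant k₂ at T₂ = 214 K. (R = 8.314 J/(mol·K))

1.151e-12 s⁻¹

Step 1: Use the two-temperature Arrhenius form: ln(k₂/k₁) = -Eₐ/R × (1/T₂ - 1/T₁)
Step 2: Convert Eₐ to J/mol: 148.0 kJ/mol = 148000 J/mol
Step 3: 1/T₂ - 1/T₁ = 1/214 - 1/303 = 1.372567e-03 K⁻¹
Step 4: ln(k₂/k₁) = -148000/8.314 × 1.372567e-03 = -24.43348
Step 5: k₂ = k₁ × exp(-24.43348) = 4.704e-02 × 2.44723e-11 = 1.151e-12 s⁻¹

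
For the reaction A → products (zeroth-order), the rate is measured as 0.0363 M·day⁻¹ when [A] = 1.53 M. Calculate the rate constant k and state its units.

0.0363 M·day⁻¹

Step 1: For a zeroth-order reaction, rate = k (independent of concentration).
Step 2: k = rate = 0.0363 M·day⁻¹.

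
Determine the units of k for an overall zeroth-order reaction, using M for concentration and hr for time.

M·hr⁻¹

Step 1: For overall order n, rate = k × (concentration)^n.
Step 2: Rate has units M·hr⁻¹; concentration term has units M^0.
Step 3: k = rate / (concentration)^n, so units of k = M^(1-0)·hr⁻¹ = M·hr⁻¹.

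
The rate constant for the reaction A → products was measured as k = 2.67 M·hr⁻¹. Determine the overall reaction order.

zeroth order (0)

Step 1: The units of k for an nth-order reaction are (concentration)^(1-n)·(time)⁻¹.
Step 2: Here k has units M·hr⁻¹, so the concentration exponent is 1.
Step 3: 1 - n = 1 ⇒ n = 0. The reaction is zeroth order.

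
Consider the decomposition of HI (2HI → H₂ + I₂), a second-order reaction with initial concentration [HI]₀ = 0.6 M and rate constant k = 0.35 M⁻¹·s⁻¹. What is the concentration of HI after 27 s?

0.08996 M

Step 1: For a second-order reaction: 1/[HI] = 1/[HI]₀ + kt
Step 2: 1/[HI] = 1/0.6 + 0.35 × 27
Step 3: 1/[HI] = 1.667 + 9.45 = 11.12
Step 4: [HI] = 1/11.12 = 0.08996 M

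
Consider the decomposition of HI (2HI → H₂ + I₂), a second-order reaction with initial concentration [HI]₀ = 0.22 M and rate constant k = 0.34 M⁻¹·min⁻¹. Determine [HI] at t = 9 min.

0.1315 M

Step 1: For a second-order reaction: 1/[HI] = 1/[HI]₀ + kt
Step 2: 1/[HI] = 1/0.22 + 0.34 × 9
Step 3: 1/[HI] = 4.545 + 3.06 = 7.605
Step 4: [HI] = 1/7.605 = 0.1315 M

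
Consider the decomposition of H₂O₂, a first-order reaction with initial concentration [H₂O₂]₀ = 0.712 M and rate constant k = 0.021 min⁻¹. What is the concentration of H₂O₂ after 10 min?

0.5771 M

Step 1: For a first-order reaction: [H₂O₂] = [H₂O₂]₀ × e^(-kt)
Step 2: [H₂O₂] = 0.712 × e^(-0.021 × 10)
Step 3: [H₂O₂] = 0.712 × e^(-0.21)
Step 4: [H₂O₂] = 0.712 × 0.810584 = 0.5771 M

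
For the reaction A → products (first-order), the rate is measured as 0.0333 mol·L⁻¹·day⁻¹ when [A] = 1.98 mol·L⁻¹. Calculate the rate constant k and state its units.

0.01682 day⁻¹

Step 1: rate = k[A]^1, so k = rate / [A]^1.
Step 2: k = 0.0333 / (1.98)^1 = 0.0333 / 1.98.
Step 3: k = 0.01682 day⁻¹.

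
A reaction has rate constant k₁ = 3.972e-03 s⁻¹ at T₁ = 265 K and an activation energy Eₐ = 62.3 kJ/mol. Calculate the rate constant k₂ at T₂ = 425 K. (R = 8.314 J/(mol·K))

1.668e+02 s⁻¹

Step 1: Use the two-temperature Arrhenius form: ln(k₂/k₁) = -Eₐ/R × (1/T₂ - 1/T₁)
Step 2: Convert Eₐ to J/mol: 62.3 kJ/mol = 62300 J/mol
Step 3: 1/T₂ - 1/T₁ = 1/425 - 1/265 = -1.420644e-03 K⁻¹
Step 4: ln(k₂/k₁) = -62300/8.314 × -1.420644e-03 = 10.64543
Step 5: k₂ = k₁ × exp(10.64543) = 3.972e-03 × 4.20002e+04 = 1.668e+02 s⁻¹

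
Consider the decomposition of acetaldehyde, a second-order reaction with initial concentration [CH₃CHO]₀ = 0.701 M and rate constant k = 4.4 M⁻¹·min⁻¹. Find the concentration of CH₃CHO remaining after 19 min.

0.01176 M

Step 1: For a second-order reaction: 1/[CH₃CHO] = 1/[CH₃CHO]₀ + kt
Step 2: 1/[CH₃CHO] = 1/0.701 + 4.4 × 19
Step 3: 1/[CH₃CHO] = 1.427 + 83.6 = 85.03
Step 4: [CH₃CHO] = 1/85.03 = 0.01176 M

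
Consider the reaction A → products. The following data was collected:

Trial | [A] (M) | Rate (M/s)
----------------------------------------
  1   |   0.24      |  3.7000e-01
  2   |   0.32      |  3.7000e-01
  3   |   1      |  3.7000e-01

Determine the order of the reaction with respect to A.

zeroth order (0)

Step 1: Compare trials - when concentration changes, rate stays constant.
Step 2: rate₂/rate₁ = 3.7000e-01/3.7000e-01 = 1
Step 3: [A]₂/[A]₁ = 0.32/0.24 = 1.333
Step 4: Since rate ratio ≈ (conc ratio)^0, the reaction is zeroth order.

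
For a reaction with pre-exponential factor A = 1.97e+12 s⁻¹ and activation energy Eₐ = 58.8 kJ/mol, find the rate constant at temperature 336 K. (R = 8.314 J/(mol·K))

1.42e+03 s⁻¹

Step 1: Use the Arrhenius equation: k = A × exp(-Eₐ/RT)
Step 2: Convert Eₐ to J/mol: 58.8 kJ/mol = 58800 J/mol
Step 3: Calculate the exponent: -Eₐ/(RT) = -58800/(8.314 × 336) = -21.04883
Step 4: k = 1.97e+12 × exp(-21.04883)
Step 5: k = 1.97e+12 × 7.22120e-10 = 1.4226e+03 s⁻¹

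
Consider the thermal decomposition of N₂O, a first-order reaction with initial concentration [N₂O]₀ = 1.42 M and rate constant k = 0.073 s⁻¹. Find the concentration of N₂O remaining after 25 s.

0.2289 M

Step 1: For a first-order reaction: [N₂O] = [N₂O]₀ × e^(-kt)
Step 2: [N₂O] = 1.42 × e^(-0.073 × 25)
Step 3: [N₂O] = 1.42 × e^(-1.825)
Step 4: [N₂O] = 1.42 × 0.161218 = 0.2289 M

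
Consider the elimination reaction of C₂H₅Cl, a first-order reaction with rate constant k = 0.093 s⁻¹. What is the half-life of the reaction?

7.453 s

Step 1: For a first-order reaction, t₁/₂ = ln(2)/k
Step 2: t₁/₂ = ln(2)/0.093
Step 3: t₁/₂ = 0.6931/0.093 = 7.453 s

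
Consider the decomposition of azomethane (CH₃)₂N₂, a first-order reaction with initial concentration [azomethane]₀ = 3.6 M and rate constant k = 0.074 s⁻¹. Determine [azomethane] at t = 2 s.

3.105 M

Step 1: For a first-order reaction: [azomethane] = [azomethane]₀ × e^(-kt)
Step 2: [azomethane] = 3.6 × e^(-0.074 × 2)
Step 3: [azomethane] = 3.6 × e^(-0.148)
Step 4: [azomethane] = 3.6 × 0.862431 = 3.105 M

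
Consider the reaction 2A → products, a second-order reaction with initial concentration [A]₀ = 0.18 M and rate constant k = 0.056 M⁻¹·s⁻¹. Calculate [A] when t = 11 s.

0.162 M

Step 1: For a second-order reaction: 1/[A] = 1/[A]₀ + kt
Step 2: 1/[A] = 1/0.18 + 0.056 × 11
Step 3: 1/[A] = 5.556 + 0.616 = 6.172
Step 4: [A] = 1/6.172 = 0.162 M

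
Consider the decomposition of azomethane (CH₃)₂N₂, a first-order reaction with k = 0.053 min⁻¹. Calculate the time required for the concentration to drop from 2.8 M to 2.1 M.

5.428 min

Step 1: For first-order: t = ln([azomethane]₀/[azomethane])/k
Step 2: t = ln(2.8/2.1)/0.053
Step 3: t = ln(1.333)/0.053
Step 4: t = 0.2877/0.053 = 5.428 min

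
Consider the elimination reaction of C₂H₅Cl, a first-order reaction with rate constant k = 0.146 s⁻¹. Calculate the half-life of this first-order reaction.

4.748 s

Step 1: For a first-order reaction, t₁/₂ = ln(2)/k
Step 2: t₁/₂ = ln(2)/0.146
Step 3: t₁/₂ = 0.6931/0.146 = 4.748 s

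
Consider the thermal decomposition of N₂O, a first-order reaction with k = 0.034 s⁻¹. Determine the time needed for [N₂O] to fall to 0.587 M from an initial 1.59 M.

29.31 s

Step 1: For first-order: t = ln([N₂O]₀/[N₂O])/k
Step 2: t = ln(1.59/0.587)/0.034
Step 3: t = ln(2.709)/0.034
Step 4: t = 0.9965/0.034 = 29.31 s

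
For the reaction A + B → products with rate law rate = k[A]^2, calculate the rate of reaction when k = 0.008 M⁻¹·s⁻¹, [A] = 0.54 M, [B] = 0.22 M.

0.002333 M/s

Step 1: The rate law is rate = k[A]^2
Step 2: Note that the rate does not depend on [B] (zero order in B).
Step 3: rate = 0.008 × (0.54)^2 = 0.0023328 M/s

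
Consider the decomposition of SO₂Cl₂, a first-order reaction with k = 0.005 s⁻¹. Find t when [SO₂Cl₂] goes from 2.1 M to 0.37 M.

347.2 s

Step 1: For first-order: t = ln([SO₂Cl₂]₀/[SO₂Cl₂])/k
Step 2: t = ln(2.1/0.37)/0.005
Step 3: t = ln(5.676)/0.005
Step 4: t = 1.736/0.005 = 347.2 s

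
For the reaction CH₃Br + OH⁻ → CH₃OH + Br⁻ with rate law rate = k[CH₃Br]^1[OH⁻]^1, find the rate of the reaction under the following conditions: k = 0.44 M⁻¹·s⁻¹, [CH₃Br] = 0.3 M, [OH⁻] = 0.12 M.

0.01584 M/s

Step 1: The rate law is rate = k[CH₃Br]^1[OH⁻]^1
Step 2: Substitute: rate = 0.44 × (0.3)^1 × (0.12)^1
Step 3: rate = 0.44 × 0.3 × 0.12 = 0.01584 M/s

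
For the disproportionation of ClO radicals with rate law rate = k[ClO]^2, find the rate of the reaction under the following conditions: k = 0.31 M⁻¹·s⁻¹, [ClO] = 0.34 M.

0.03584 M/s

Step 1: Identify the rate law: rate = k[ClO]^2
Step 2: Substitute values: rate = 0.31 × (0.34)^2
Step 3: Calculate: rate = 0.31 × 0.1156 = 0.035836 M/s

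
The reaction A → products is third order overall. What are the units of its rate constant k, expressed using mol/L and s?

(mol/L)⁻²·s⁻¹

Step 1: For overall order n, rate = k × (concentration)^n.
Step 2: Rate has units mol/L·s⁻¹; concentration term has units (mol/L)^3.
Step 3: k = rate / (concentration)^n, so units of k = (mol/L)^(1-3)·s⁻¹ = (mol/L)⁻²·s⁻¹.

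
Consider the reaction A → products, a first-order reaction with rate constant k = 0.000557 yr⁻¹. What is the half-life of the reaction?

1244 yr

Step 1: For a first-order reaction, t₁/₂ = ln(2)/k
Step 2: t₁/₂ = ln(2)/0.000557
Step 3: t₁/₂ = 0.6931/0.000557 = 1244 yr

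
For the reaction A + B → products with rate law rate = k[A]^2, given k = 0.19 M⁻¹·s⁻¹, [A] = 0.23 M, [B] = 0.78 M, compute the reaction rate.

0.01005 M/s

Step 1: The rate law is rate = k[A]^2
Step 2: Note that the rate does not depend on [B] (zero order in B).
Step 3: rate = 0.19 × (0.23)^2 = 0.010051 M/s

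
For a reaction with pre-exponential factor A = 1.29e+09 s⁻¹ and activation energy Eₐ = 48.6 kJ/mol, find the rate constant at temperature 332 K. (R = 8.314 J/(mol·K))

2.91e+01 s⁻¹

Step 1: Use the Arrhenius equation: k = A × exp(-Eₐ/RT)
Step 2: Convert Eₐ to J/mol: 48.6 kJ/mol = 48600 J/mol
Step 3: Calculate the exponent: -Eₐ/(RT) = -48600/(8.314 × 332) = -17.60711
Step 4: k = 1.29e+09 × exp(-17.60711)
Step 5: k = 1.29e+09 × 2.25595e-08 = 2.9102e+01 s⁻¹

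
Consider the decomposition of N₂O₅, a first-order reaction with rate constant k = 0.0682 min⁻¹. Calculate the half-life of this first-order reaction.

10.16 min

Step 1: For a first-order reaction, t₁/₂ = ln(2)/k
Step 2: t₁/₂ = ln(2)/0.0682
Step 3: t₁/₂ = 0.6931/0.0682 = 10.16 min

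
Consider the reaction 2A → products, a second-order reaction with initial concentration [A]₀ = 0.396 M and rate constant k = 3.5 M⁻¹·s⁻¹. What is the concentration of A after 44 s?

0.006389 M

Step 1: For a second-order reaction: 1/[A] = 1/[A]₀ + kt
Step 2: 1/[A] = 1/0.396 + 3.5 × 44
Step 3: 1/[A] = 2.525 + 154 = 156.5
Step 4: [A] = 1/156.5 = 0.006389 M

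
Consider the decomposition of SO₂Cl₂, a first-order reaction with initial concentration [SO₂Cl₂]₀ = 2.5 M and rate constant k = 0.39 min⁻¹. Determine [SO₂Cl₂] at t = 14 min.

0.01063 M

Step 1: For a first-order reaction: [SO₂Cl₂] = [SO₂Cl₂]₀ × e^(-kt)
Step 2: [SO₂Cl₂] = 2.5 × e^(-0.39 × 14)
Step 3: [SO₂Cl₂] = 2.5 × e^(-5.46)
Step 4: [SO₂Cl₂] = 2.5 × 0.00425356 = 0.01063 M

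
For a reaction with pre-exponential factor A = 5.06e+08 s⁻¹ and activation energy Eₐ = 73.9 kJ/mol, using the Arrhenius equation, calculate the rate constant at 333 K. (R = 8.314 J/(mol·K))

1.29e-03 s⁻¹

Step 1: Use the Arrhenius equation: k = A × exp(-Eₐ/RT)
Step 2: Convert Eₐ to J/mol: 73.9 kJ/mol = 73900 J/mol
Step 3: Calculate the exponent: -Eₐ/(RT) = -73900/(8.314 × 333) = -26.69256
Step 4: k = 5.06e+08 × exp(-26.69256)
Step 5: k = 5.06e+08 × 2.55604e-12 = 1.2934e-03 s⁻¹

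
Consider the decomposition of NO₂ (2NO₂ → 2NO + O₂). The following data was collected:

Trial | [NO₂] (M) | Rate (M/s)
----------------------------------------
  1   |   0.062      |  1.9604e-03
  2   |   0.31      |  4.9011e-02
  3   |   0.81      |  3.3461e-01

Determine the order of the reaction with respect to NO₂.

second order (2)

Step 1: Compare trials to find order n where rate₂/rate₁ = ([NO₂]₂/[NO₂]₁)^n
Step 2: rate₂/rate₁ = 4.9011e-02/1.9604e-03 = 25
Step 3: [NO₂]₂/[NO₂]₁ = 0.31/0.062 = 5
Step 4: n = ln(25)/ln(5) = 2.00 ≈ 2
Step 5: The reaction is second order in NO₂.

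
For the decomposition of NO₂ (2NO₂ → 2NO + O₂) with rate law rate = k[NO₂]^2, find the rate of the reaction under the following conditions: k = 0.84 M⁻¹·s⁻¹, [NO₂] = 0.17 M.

0.02428 M/s

Step 1: Identify the rate law: rate = k[NO₂]^2
Step 2: Substitute values: rate = 0.84 × (0.17)^2
Step 3: Calculate: rate = 0.84 × 0.0289 = 0.024276 M/s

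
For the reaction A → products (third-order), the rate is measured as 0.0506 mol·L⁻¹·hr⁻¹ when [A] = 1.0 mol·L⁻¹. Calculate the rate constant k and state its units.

0.0506 (mol·L⁻¹)⁻²·hr⁻¹

Step 1: rate = k[A]^3, so k = rate / [A]^3.
Step 2: k = 0.0506 / (1.0)^3 = 0.0506 / 1.
Step 3: k = 0.0506 (mol·L⁻¹)⁻²·hr⁻¹.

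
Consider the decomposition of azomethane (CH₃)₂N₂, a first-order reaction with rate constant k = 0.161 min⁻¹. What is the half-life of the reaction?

4.305 min

Step 1: For a first-order reaction, t₁/₂ = ln(2)/k
Step 2: t₁/₂ = ln(2)/0.161
Step 3: t₁/₂ = 0.6931/0.161 = 4.305 min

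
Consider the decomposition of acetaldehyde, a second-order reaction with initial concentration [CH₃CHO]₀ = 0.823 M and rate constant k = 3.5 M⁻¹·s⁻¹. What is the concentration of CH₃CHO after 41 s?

0.00691 M

Step 1: For a second-order reaction: 1/[CH₃CHO] = 1/[CH₃CHO]₀ + kt
Step 2: 1/[CH₃CHO] = 1/0.823 + 3.5 × 41
Step 3: 1/[CH₃CHO] = 1.215 + 143.5 = 144.7
Step 4: [CH₃CHO] = 1/144.7 = 0.00691 M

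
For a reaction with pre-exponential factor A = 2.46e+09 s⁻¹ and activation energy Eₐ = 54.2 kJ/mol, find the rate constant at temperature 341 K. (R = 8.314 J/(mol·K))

1.23e+01 s⁻¹

Step 1: Use the Arrhenius equation: k = A × exp(-Eₐ/RT)
Step 2: Convert Eₐ to J/mol: 54.2 kJ/mol = 54200 J/mol
Step 3: Calculate the exponent: -Eₐ/(RT) = -54200/(8.314 × 341) = -19.11767
Step 4: k = 2.46e+09 × exp(-19.11767)
Step 5: k = 2.46e+09 × 4.98083e-09 = 1.2253e+01 s⁻¹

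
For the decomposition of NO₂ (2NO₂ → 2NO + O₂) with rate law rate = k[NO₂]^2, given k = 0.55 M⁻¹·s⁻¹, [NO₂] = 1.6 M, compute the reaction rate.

1.408 M/s

Step 1: Identify the rate law: rate = k[NO₂]^2
Step 2: Substitute values: rate = 0.55 × (1.6)^2
Step 3: Calculate: rate = 0.55 × 2.56 = 1.408 M/s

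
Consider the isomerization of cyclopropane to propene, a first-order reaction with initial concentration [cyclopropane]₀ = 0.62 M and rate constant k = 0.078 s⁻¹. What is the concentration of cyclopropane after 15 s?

0.1924 M

Step 1: For a first-order reaction: [cyclopropane] = [cyclopropane]₀ × e^(-kt)
Step 2: [cyclopropane] = 0.62 × e^(-0.078 × 15)
Step 3: [cyclopropane] = 0.62 × e^(-1.17)
Step 4: [cyclopropane] = 0.62 × 0.310367 = 0.1924 M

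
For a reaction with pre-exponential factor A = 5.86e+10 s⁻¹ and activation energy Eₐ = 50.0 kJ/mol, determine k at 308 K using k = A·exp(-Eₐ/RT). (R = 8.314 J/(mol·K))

1.94e+02 s⁻¹

Step 1: Use the Arrhenius equation: k = A × exp(-Eₐ/RT)
Step 2: Convert Eₐ to J/mol: 50.0 kJ/mol = 50000 J/mol
Step 3: Calculate the exponent: -Eₐ/(RT) = -50000/(8.314 × 308) = -19.52582
Step 4: k = 5.86e+10 × exp(-19.52582)
Step 5: k = 5.86e+10 × 3.31165e-09 = 1.9406e+02 s⁻¹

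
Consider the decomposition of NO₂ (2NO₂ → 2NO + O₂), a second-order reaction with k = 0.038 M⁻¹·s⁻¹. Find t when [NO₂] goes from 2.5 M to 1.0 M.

15.79 s

Step 1: For second-order: t = (1/[NO₂] - 1/[NO₂]₀)/k
Step 2: t = (1/1.0 - 1/2.5)/0.038
Step 3: t = (1 - 0.4)/0.038
Step 4: t = 0.6/0.038 = 15.79 s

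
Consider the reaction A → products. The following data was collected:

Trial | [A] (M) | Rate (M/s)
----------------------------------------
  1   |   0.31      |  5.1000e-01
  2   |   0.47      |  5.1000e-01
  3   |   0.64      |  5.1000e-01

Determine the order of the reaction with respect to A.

zeroth order (0)

Step 1: Compare trials - when concentration changes, rate stays constant.
Step 2: rate₂/rate₁ = 5.1000e-01/5.1000e-01 = 1
Step 3: [A]₂/[A]₁ = 0.47/0.31 = 1.516
Step 4: Since rate ratio ≈ (conc ratio)^0, the reaction is zeroth order.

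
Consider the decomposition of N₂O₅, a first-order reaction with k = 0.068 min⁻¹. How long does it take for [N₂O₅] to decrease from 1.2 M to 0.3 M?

20.39 min

Step 1: For first-order: t = ln([N₂O₅]₀/[N₂O₅])/k
Step 2: t = ln(1.2/0.3)/0.068
Step 3: t = ln(4)/0.068
Step 4: t = 1.386/0.068 = 20.39 min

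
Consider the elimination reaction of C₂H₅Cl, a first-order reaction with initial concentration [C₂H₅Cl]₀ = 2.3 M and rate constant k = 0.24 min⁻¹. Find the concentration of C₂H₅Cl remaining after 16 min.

0.04944 M

Step 1: For a first-order reaction: [C₂H₅Cl] = [C₂H₅Cl]₀ × e^(-kt)
Step 2: [C₂H₅Cl] = 2.3 × e^(-0.24 × 16)
Step 3: [C₂H₅Cl] = 2.3 × e^(-3.84)
Step 4: [C₂H₅Cl] = 2.3 × 0.0214936 = 0.04944 M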